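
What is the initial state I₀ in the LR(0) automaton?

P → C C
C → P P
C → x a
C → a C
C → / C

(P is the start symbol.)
{ [C → . / C], [C → . P P], [C → . a C], [C → . x a], [P → . C C], [P' → . P] }

First, augment the grammar with P' → P
I₀ = CLOSURE({ [P' → . P] }):
  [P' → . P] has the dot before P: add [P → . C C]
  [P → . C C] has the dot before C: add [C → . P P], [C → . x a], [C → . a C], [C → . / C]
No further items can be added.

I₀ = { [C → . / C], [C → . P P], [C → . a C], [C → . x a], [P → . C C], [P' → . P] }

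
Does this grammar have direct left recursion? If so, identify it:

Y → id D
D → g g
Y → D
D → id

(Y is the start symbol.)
Direct left recursion occurs when N → N α for some non-terminal N (the right-hand side begins with the left-hand side itself).

Y → id D: starts with id
D → g g: starts with g
Y → D: starts with D
D → id: starts with id

No direct left recursion found.

Answer: No direct left recursion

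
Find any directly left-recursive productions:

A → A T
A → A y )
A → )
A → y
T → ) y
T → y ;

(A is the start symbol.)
Direct left recursion occurs when N → N α for some non-terminal N (the right-hand side begins with the left-hand side itself).

A → A T: LEFT RECURSIVE (starts with A)
A → A y ): LEFT RECURSIVE (starts with A)
A → ): starts with ')'
A → y: starts with y
T → ) y: starts with ')'
T → y ;: starts with y

The grammar has direct left recursion on: A.

Answer: Yes, A is left-recursive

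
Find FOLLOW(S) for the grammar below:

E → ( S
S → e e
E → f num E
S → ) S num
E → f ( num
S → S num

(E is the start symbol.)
To compute FOLLOW(S), find every occurrence of S on a right-hand side N → α S β: add FIRST(β) \ {ε}, and if β is empty or nullable also add FOLLOW(N). Iterate to a fixed point.

In E → ( S: S is at the end, add FOLLOW(E)
In S → ) S num: S is followed by num, add FIRST(num) \ {ε} = { 'num' }
In S → S num: S is followed by num, add FIRST(num) \ {ε} = { 'num' }

The FOLLOW sets referred to above (computed the same way, to a fixed point):
  FOLLOW(E) = { $ }

Taking the union: FOLLOW(S) = { $, 'num' }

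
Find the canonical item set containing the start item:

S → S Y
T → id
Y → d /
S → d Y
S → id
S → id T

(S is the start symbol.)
First, augment the grammar with S' → S
I₀ = CLOSURE({ [S' → . S] }):
  [S' → . S] has the dot before S: add [S → . S Y], [S → . d Y], [S → . id], [S → . id T]
No further items can be added.

I₀ = { [S → . S Y], [S → . d Y], [S → . id T], [S → . id], [S' → . S] }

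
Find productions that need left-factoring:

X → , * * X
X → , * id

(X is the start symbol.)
Left-factoring is needed when two productions for the same non-terminal
share a common prefix on the right-hand side.

Productions for X:
  X → , * * X
  X → , * id

Found common prefix ', *' in productions for X

Answer: Yes, X has productions with common prefix ', *'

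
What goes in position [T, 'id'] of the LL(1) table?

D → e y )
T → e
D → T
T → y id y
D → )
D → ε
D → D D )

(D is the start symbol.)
Empty (error entry)

To find M[T, 'id'], we find productions for T where 'id' is in the predict set (PREDICT(N → α) = (FIRST(α) \ {ε}) ∪ (FOLLOW(N) if α ⇒* ε)).

T → e: PREDICT = { 'e' }
T → y id y: PREDICT = { 'y' }

M[T, 'id'] is empty (no production applies)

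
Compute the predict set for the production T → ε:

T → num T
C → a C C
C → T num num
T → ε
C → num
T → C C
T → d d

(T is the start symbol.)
{ $, 'num' }

PREDICT(T → ε) = (FIRST(RHS) \ {ε}) ∪ (FOLLOW(T) if ε ∈ FIRST(RHS), i.e. RHS ⇒* ε)
The right-hand side is ε (FIRST(ε) = { ε }), so the predict set is FOLLOW(T) = { $, 'num' }
PREDICT(T → ε) = { $, 'num' }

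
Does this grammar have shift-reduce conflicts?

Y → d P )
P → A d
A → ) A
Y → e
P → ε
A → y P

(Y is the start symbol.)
A shift-reduce conflict occurs when an LR(0) state has both:
  - a complete (reduce) item [A → α .] (dot at the end), and
  - a shift item [B → β . c γ] (dot before a terminal).

Augment with Y' → Y and build the canonical LR(0) collection (I0 = CLOSURE({[Y' → . Y]}), then GOTO on every symbol after a dot until no new states appear). It has 12 states:
  I0: { [Y → . d P )], [Y → . e], [Y' → . Y] }  — shift
  I1: { [Y' → Y .] }  — accept
  I2: { [A → . ) A], [A → . y P], [P → . A d], [P → .], [Y → d . P )] }  — shift, reduce
  I3: { [Y → e .] }  — reduce
  I4: { [A → ) . A], [A → . ) A], [A → . y P] }  — shift
  I5: { [P → A . d] }  — shift
  I6: { [Y → d P . )] }  — shift
  I7: { [A → . ) A], [A → . y P], [A → y . P], [P → . A d], [P → .] }  — shift, reduce
  I8: { [A → y P .] }  — reduce
  I9: { [Y → d P ) .] }  — reduce
  I10: { [P → A d .] }  — reduce
  I11: { [A → ) A .] }  — reduce

I2 contains reduce item [P → .] and shift items [A → . ) A], [A → . y P] — shift-reduce conflict.
I7 contains reduce item [P → .] and shift items [A → . ) A], [A → . y P] — shift-reduce conflict.

Answer: Yes — I2: [P → .] vs [A → . ) A]; I7: [P → .] vs [A → . ) A]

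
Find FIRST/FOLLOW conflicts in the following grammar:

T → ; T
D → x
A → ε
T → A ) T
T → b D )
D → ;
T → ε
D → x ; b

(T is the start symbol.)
A FIRST/FOLLOW conflict occurs when a non-terminal N has a nullable alternative N → β (β ⇒* ε) and another alternative N → α with FIRST(α) ∩ FOLLOW(N) ≠ ∅: on such a lookahead the parser cannot decide between expanding α and letting N vanish via β.

Nullable non-terminals: A, T.
FIRST sets used below: FIRST(A) = { ε }
A has a nullable alternative but only one production, so nothing to check.

T: nullable alternative(s) T → ε; FOLLOW(T) = { $ }
  T → ; T: FIRST \ {ε} = { ';' } — disjoint from FOLLOW(T)
  T → A ) T: FIRST \ {ε} = { ')' } — disjoint from FOLLOW(T)
  T → b D ): FIRST \ {ε} = { 'b' } — disjoint from FOLLOW(T)
  T → ε: FIRST \ {ε} = { } — this is the only nullable alternative, skip

D has no nullable alternative, so no FIRST/FOLLOW check is needed there.

No FIRST/FOLLOW conflicts found.

Answer: No FIRST/FOLLOW conflicts.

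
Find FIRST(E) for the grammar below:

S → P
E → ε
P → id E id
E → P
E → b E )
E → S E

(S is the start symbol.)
{ 'b', 'id', ε }

FIRST sets of the other non-terminals involved (by the same procedure, iterated to a fixed point):
  FIRST(P) = { 'id' }
  FIRST(S) = { 'id' }

From E → ε:
  - ε-production, so ε ∈ FIRST(E)
From E → P:
  - P is a non-terminal: add FIRST(P) \ {ε} = { 'id' }
    P is not nullable, so stop
From E → b E ):
  - b is a terminal: add 'b' and stop
From E → S E:
  - S is a non-terminal: add FIRST(S) \ {ε} = { 'id' }
    S is not nullable, so stop

Collecting: FIRST(E) = { 'b', 'id', ε }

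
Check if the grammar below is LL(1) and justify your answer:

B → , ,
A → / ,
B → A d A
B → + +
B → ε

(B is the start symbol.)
Yes, the grammar is LL(1).

A grammar is LL(1) if for each non-terminal N with multiple productions, the predict sets of those productions are pairwise disjoint, where PREDICT(N → α) = (FIRST(α) \ {ε}) ∪ (FOLLOW(N) if α ⇒* ε).

Relevant sets:
  FIRST(A) = { '/' }
  FOLLOW(B) = { $ }

For B:
  PREDICT(B → ',' ',') = { ',' }
  PREDICT(B → A d A) = { '/' }
  PREDICT(B → '+' '+') = { '+' }
  PREDICT(B → ε) = { $ }
A has a single production, so nothing to check there.

All predict sets are disjoint. The grammar IS LL(1).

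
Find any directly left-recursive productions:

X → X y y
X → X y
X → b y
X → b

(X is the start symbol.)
Yes, X is left-recursive

Direct left recursion occurs when N → N α for some non-terminal N (the right-hand side begins with the left-hand side itself).

X → X y y: LEFT RECURSIVE (starts with X)
X → X y: LEFT RECURSIVE (starts with X)
X → b y: starts with b
X → b: starts with b

The grammar has direct left recursion on: X.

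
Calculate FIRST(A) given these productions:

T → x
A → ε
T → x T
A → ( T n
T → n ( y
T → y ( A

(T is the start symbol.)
To compute FIRST(A), examine every production with A on the left-hand side, reading each right-hand side left to right until a non-nullable symbol is reached.

From A → ε:
  - ε-production, so ε ∈ FIRST(A)
From A → ( T n:
  - '(' is a terminal: add '(' and stop

Collecting: FIRST(A) = { '(', ε }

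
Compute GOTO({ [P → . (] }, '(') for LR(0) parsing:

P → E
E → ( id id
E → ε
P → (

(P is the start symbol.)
GOTO(I, '(') = CLOSURE({ [A → αX.β] : [A → α.Xβ] ∈ I, X = '(' })

Items with dot before '(', with the dot advanced:
  [P → . (] → [P → ( .]
Closure adds nothing (no advanced item has the dot before a non-terminal).

GOTO = { [P → ( .] }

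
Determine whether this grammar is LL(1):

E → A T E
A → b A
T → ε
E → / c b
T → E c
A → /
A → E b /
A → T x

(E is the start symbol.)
No. Predict set conflict for E: { '/' }

A grammar is LL(1) if for each non-terminal N with multiple productions, the predict sets of those productions are pairwise disjoint, where PREDICT(N → α) = (FIRST(α) \ {ε}) ∪ (FOLLOW(N) if α ⇒* ε).

Relevant sets:
  FIRST(A) = { '/', 'b', 'x' }
  FIRST(E) = { '/', 'b', 'x' }
  FIRST(T) = { '/', 'b', 'x', ε }
  FOLLOW(T) = { '/', 'b', 'x' }

For E:
  PREDICT(E → A T E) = { '/', 'b', 'x' }
  PREDICT(E → '/' c b) = { '/' }
For A:
  PREDICT(A → b A) = { 'b' }
  PREDICT(A → '/') = { '/' }
  PREDICT(A → E b '/') = { '/', 'b', 'x' }
  PREDICT(A → T x) = { '/', 'b', 'x' }
For T:
  PREDICT(T → ε) = { '/', 'b', 'x' }
  PREDICT(T → E c) = { '/', 'b', 'x' }

Conflict found: Predict set conflict for E: { '/' }
The grammar is NOT LL(1).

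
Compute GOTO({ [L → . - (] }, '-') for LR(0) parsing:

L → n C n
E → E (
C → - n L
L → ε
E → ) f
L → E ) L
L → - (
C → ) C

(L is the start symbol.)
{ [L → - . (] }

GOTO(I, '-') = CLOSURE({ [A → αX.β] : [A → α.Xβ] ∈ I, X = '-' })

Items with dot before '-', with the dot advanced:
  [L → . - (] → [L → - . (]
Closure adds nothing (no advanced item has the dot before a non-terminal).

GOTO = { [L → - . (] }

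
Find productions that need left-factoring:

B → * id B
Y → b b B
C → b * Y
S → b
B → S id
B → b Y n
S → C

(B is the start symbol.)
Left-factoring is needed when two productions for the same non-terminal
share a common prefix on the right-hand side.

Productions for B:
  B → * id B
  B → S id
  B → b Y n
Productions for S:
  S → b
  S → C

No common prefixes found.

Answer: No, left-factoring is not needed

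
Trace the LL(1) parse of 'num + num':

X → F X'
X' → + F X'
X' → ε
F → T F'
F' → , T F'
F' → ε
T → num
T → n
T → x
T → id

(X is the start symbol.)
LL(1) parsing maintains a stack (initially the start symbol over $) and the input. At each step: if the stack top is a terminal, match it against the current input token; if it is a non-terminal N, replace it with the RHS of M[N, lookahead] (the unique production whose predict set contains the lookahead).

Stack is shown with the top on the left.

Stack        Input        Action
--------------------------------
X $          num + num $  output X → F X'
F X' $       num + num $  output F → T F'
T F' X' $    num + num $  output T → num
num F' X' $  num + num $  match 'num'
F' X' $      + num $      output F' → ε
X' $         + num $      output X' → + F X'
+ F X' $     + num $      match '+'
F X' $       num $        output F → T F'
T F' X' $    num $        output T → num
num F' X' $  num $        match 'num'
F' X' $      $            output F' → ε
X' $         $            output X' → ε
$            $            accept

The string is accepted.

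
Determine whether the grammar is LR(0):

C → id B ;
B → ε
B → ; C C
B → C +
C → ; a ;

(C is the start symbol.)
No. Shift-reduce conflict between [B → .] and [B → . ; C C]

Augment with C' → C and build the canonical LR(0) collection (I0 = CLOSURE({[C' → . C]}), then GOTO on every symbol after a dot until no new states appear). It has 13 states:
  I0: { [C → . ; a ;], [C → . id B ;], [C' → . C] }  — shift
  I1: { [C → ; . a ;] }  — shift
  I2: { [C' → C .] }  — accept
  I3: { [B → . ; C C], [B → . C +], [B → .], [C → . ; a ;], [C → . id B ;], [C → id . B ;] }  — shift, reduce
  I4: { [B → ; . C C], [C → . ; a ;], [C → . id B ;], [C → ; . a ;] }  — shift
  I5: { [C → id B . ;] }  — shift
  I6: { [B → C . +] }  — shift
  I7: { [B → C + .] }  — reduce
  I8: { [C → id B ; .] }  — reduce
  I9: { [B → ; C . C], [C → . ; a ;], [C → . id B ;] }  — shift
  I10: { [C → ; a . ;] }  — shift
  I11: { [C → ; a ; .] }  — reduce
  I12: { [B → ; C C .] }  — reduce

Conflict in state I3:
  Shift-reduce conflict between [B → .] and [B → . ; C C]
So the grammar is NOT LR(0).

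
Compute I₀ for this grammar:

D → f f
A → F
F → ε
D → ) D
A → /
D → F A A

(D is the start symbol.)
{ [D → . ) D], [D → . F A A], [D → . f f], [D' → . D], [F → .] }

First, augment the grammar with D' → D
I₀ = CLOSURE({ [D' → . D] }):
  [D' → . D] has the dot before D: add [D → . f f], [D → . ) D], [D → . F A A]
  [D → . F A A] has the dot before F: add [F → .]
No further items can be added.

I₀ = { [D → . ) D], [D → . F A A], [D → . f f], [D' → . D], [F → .] }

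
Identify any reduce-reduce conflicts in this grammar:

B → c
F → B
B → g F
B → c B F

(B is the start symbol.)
No reduce-reduce conflicts

A reduce-reduce conflict occurs when an LR(0) state has two complete items [A → α .] and [B → β .] — both call for a reduction, and with no lookahead the parser cannot choose between them.

Augment with B' → B and build the canonical LR(0) collection (I0 = CLOSURE({[B' → . B]}), then GOTO on every symbol after a dot until no new states appear). It has 8 states:
  I0: { [B → . c B F], [B → . c], [B → . g F], [B' → . B] }  — shift
  I1: { [B' → B .] }  — accept
  I2: { [B → . c B F], [B → . c], [B → . g F], [B → c . B F], [B → c .] }  — shift, reduce
  I3: { [B → . c B F], [B → . c], [B → . g F], [B → g . F], [F → . B] }  — shift
  I4: { [F → B .] }  — reduce
  I5: { [B → g F .] }  — reduce
  I6: { [B → . c B F], [B → . c], [B → . g F], [B → c B . F], [F → . B] }  — shift
  I7: { [B → c B F .] }  — reduce

No state contains more than one complete item.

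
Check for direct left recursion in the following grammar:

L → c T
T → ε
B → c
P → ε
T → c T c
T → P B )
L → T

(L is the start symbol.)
L → c T: starts with c
T → ε: starts with ε
B → c: starts with c
P → ε: starts with ε
T → c T c: starts with c
T → P B ): starts with P
L → T: starts with T

No direct left recursion found.

Answer: No direct left recursion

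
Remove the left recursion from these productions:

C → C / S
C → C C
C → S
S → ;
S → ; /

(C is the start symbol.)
C → S C'
C' → / S C'
C' → C C'
C' → ε
S → ;
S → ; /

C is directly left-recursive. The standard transformation for
  A → A α₁ | ... | A α_m | β₁ | ... | β_n
is
  A  → β₁ A' | ... | β_n A'
  A' → α₁ A' | ... | α_m A' | ε

C → S becomes C → S C'
C → C / S becomes C' → / S C'
C → C C becomes C' → C C'
Add C' → ε

Productions for other non-terminals are unchanged:
  S → ;
  S → ; /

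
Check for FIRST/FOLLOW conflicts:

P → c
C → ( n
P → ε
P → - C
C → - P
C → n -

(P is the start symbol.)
A FIRST/FOLLOW conflict occurs when a non-terminal N has a nullable alternative N → β (β ⇒* ε) and another alternative N → α with FIRST(α) ∩ FOLLOW(N) ≠ ∅: on such a lookahead the parser cannot decide between expanding α and letting N vanish via β.

Nullable non-terminals: P.

P: nullable alternative(s) P → ε; FOLLOW(P) = { $ }
  P → c: FIRST \ {ε} = { 'c' } — disjoint from FOLLOW(P)
  P → ε: FIRST \ {ε} = { } — this is the only nullable alternative, skip
  P → - C: FIRST \ {ε} = { '-' } — disjoint from FOLLOW(P)

C has no nullable alternative, so no FIRST/FOLLOW check is needed there.

No FIRST/FOLLOW conflicts found.

Answer: No FIRST/FOLLOW conflicts.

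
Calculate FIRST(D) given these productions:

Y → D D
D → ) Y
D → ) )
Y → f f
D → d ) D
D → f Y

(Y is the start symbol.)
To compute FIRST(D), examine every production with D on the left-hand side, reading each right-hand side left to right until a non-nullable symbol is reached.

From D → ) Y:
  - ')' is a terminal: add ')' and stop
From D → ) ):
  - ')' is a terminal: add ')' and stop
From D → d ) D:
  - d is a terminal: add 'd' and stop
From D → f Y:
  - f is a terminal: add 'f' and stop

Collecting: FIRST(D) = { ')', 'd', 'f' }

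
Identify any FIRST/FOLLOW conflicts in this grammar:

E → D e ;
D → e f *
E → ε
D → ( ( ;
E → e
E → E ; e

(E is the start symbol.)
Yes. E → E ';' e with FOLLOW(E) on { ';' }

Nullable non-terminals: E.
FIRST sets used below: FIRST(D) = { '(', 'e' }, FIRST(E) = { '(', ';', 'e', ε }

E: nullable alternative(s) E → ε; FOLLOW(E) = { $, ';' }
  E → D e ;: FIRST \ {ε} = { '(', 'e' } — disjoint from FOLLOW(E)
  E → ε: FIRST \ {ε} = { } — this is the only nullable alternative, skip
  E → e: FIRST \ {ε} = { 'e' } — disjoint from FOLLOW(E)
  E → E ; e: FIRST \ {ε} = { '(', ';', 'e' } — overlaps FOLLOW(E) on { ';' }: CONFLICT

D has no nullable alternative, so no FIRST/FOLLOW check is needed there.

So the grammar has 1 FIRST/FOLLOW conflict (marked CONFLICT above).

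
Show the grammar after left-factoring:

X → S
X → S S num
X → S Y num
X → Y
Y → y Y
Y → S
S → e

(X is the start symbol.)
X → S X'
X' → ε
X' → S num
X' → Y num
X → Y
Y → y Y
Y → S
S → e

Left-factoring transforms A → αβ₁ | αβ₂ into A → αA' and A' → β₁ | β₂
(α is the longest common prefix among the alternatives). Repeat until
no nonterminal has two alternatives with a common prefix.

Round 1: X has alternatives sharing prefix 'S'. Introduce X': X → S X'
  Add: X' → ε
  Add: X' → S num
  Add: X' → Y num

No remaining common prefixes — done.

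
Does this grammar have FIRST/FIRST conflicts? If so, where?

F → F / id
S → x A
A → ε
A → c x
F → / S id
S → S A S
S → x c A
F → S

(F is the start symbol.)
A FIRST/FIRST conflict occurs when two productions N → α and N → β for the same non-terminal have FIRST(α) ∩ FIRST(β) ≠ ∅ (with ε ∈ FIRST of a nullable right-hand side, so two nullable alternatives also conflict).

FIRST sets of the non-terminals at (or reachable through a nullable prefix from) the front of some alternative:
  FIRST(F) = { '/', 'x' }
  FIRST(S) = { 'x' }

Productions for F:
  F → F / id: FIRST = { '/', 'x' }
  F → / S id: FIRST = { '/' }
  F → S: FIRST = { 'x' }
Productions for S:
  S → x A: FIRST = { 'x' }
  S → S A S: FIRST = { 'x' }
  S → x c A: FIRST = { 'x' }
Productions for A:
  A → ε: FIRST = { ε }
  A → c x: FIRST = { 'c' }

Conflict for F: F → F / id and F → / S id
  Overlap: { '/' }
Conflict for F: F → F / id and F → S
  Overlap: { 'x' }
Conflict for S: S → x A and S → S A S
  Overlap: { 'x' }
Conflict for S: S → x A and S → x c A
  Overlap: { 'x' }
Conflict for S: S → S A S and S → x c A
  Overlap: { 'x' }

Answer: Yes. F → F '/' id / F → '/' S id on { '/' }; F → F '/' id / F → S on { 'x' }; S → x A / S → S A S on { 'x' }; S → x A / S → x c A on { 'x' }; S → S A S / S → x c A on { 'x' }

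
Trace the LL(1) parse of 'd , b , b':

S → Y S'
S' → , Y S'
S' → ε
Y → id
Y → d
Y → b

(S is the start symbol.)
Stack is shown with the top on the left.

Stack     Input        Action
-----------------------------
S $       d , b , b $  output S → Y S'
Y S' $    d , b , b $  output Y → d
d S' $    d , b , b $  match 'd'
S' $      , b , b $    output S' → , Y S'
, Y S' $  , b , b $    match ','
Y S' $    b , b $      output Y → b
b S' $    b , b $      match 'b'
S' $      , b $        output S' → , Y S'
, Y S' $  , b $        match ','
Y S' $    b $          output Y → b
b S' $    b $          match 'b'
S' $      $            output S' → ε
$         $            accept

The string is accepted.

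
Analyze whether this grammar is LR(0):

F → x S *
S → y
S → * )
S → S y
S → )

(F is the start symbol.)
A grammar is LR(0) if no state in the canonical LR(0) collection has:
  - both a shift item (dot before a terminal) and a complete item (shift-reduce conflict), or
  - two or more complete items (reduce-reduce conflict; the accept item [F' → F .] counts as a complete item here).

Augment with F' → F and build the canonical LR(0) collection (I0 = CLOSURE({[F' → . F]}), then GOTO on every symbol after a dot until no new states appear). It has 10 states:
  I0: { [F → . x S *], [F' → . F] }  — shift
  I1: { [F' → F .] }  — accept
  I2: { [F → x . S *], [S → . )], [S → . * )], [S → . S y], [S → . y] }  — shift
  I3: { [S → ) .] }  — reduce
  I4: { [S → * . )] }  — shift
  I5: { [F → x S . *], [S → S . y] }  — shift
  I6: { [S → y .] }  — reduce
  I7: { [F → x S * .] }  — reduce
  I8: { [S → S y .] }  — reduce
  I9: { [S → * ) .] }  — reduce

Every state is either a pure shift/goto state or contains exactly one complete item and nothing to shift — no conflicts. The grammar is LR(0).

Answer: Yes, the grammar is LR(0)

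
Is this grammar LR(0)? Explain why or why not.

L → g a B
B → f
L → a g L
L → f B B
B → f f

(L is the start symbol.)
Augment with L' → L and build the canonical LR(0) collection (I0 = CLOSURE({[L' → . L]}), then GOTO on every symbol after a dot until no new states appear). It has 13 states:
  I0: { [L → . a g L], [L → . f B B], [L → . g a B], [L' → . L] }  — shift
  I1: { [L' → L .] }  — accept
  I2: { [L → a . g L] }  — shift
  I3: { [B → . f f], [B → . f], [L → f . B B] }  — shift
  I4: { [L → g . a B] }  — shift
  I5: { [B → . f f], [B → . f], [L → g a . B] }  — shift
  I6: { [L → g a B .] }  — reduce
  I7: { [B → f . f], [B → f .] }  — shift, reduce
  I8: { [B → f f .] }  — reduce
  I9: { [B → . f f], [B → . f], [L → f B . B] }  — shift
  I10: { [L → f B B .] }  — reduce
  I11: { [L → . a g L], [L → . f B B], [L → . g a B], [L → a g . L] }  — shift
  I12: { [L → a g L .] }  — reduce

Conflict in state I7:
  Shift-reduce conflict between [B → f .] and [B → f . f]
So the grammar is NOT LR(0).

Answer: No. Shift-reduce conflict between [B → f .] and [B → f . f]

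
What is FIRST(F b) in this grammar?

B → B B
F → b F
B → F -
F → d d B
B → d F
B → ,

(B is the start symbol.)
FIRST sets of the non-terminals involved (from the grammar, by fixed-point iteration):
  FIRST(F) = { 'b', 'd' }

To compute FIRST(F b), process the symbols left to right:
Symbol F is a non-terminal. Add FIRST(F) \ {ε} = { 'b', 'd' }
F is not nullable (ε ∉ FIRST(F)), so stop here.
FIRST(F b) = { 'b', 'd' }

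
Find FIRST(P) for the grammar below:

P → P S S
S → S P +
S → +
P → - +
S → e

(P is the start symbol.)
{ '-' }

To compute FIRST(P), examine every production with P on the left-hand side, reading each right-hand side left to right until a non-nullable symbol is reached.

From P → P S S:
  - P is the symbol being defined: contributes nothing new
    P is not nullable, so stop
From P → - +:
  - '-' is a terminal: add '-' and stop

Collecting: FIRST(P) = { '-' }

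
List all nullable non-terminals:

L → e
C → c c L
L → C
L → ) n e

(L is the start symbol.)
A non-terminal is nullable if it can derive ε (the empty string): either it has an ε-production, or it has a production whose right-hand side consists entirely of nullable non-terminals.

There are no ε-productions, so no non-terminal can derive ε.
No non-terminals are nullable.

Answer: None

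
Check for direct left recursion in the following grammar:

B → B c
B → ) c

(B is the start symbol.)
Direct left recursion occurs when N → N α for some non-terminal N (the right-hand side begins with the left-hand side itself).

B → B c: LEFT RECURSIVE (starts with B)
B → ) c: starts with ')'

The grammar has direct left recursion on: B.

Answer: Yes, B is left-recursive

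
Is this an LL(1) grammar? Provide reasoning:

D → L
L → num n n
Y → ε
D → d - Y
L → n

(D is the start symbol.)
Yes, the grammar is LL(1).

A grammar is LL(1) if for each non-terminal N with multiple productions, the predict sets of those productions are pairwise disjoint, where PREDICT(N → α) = (FIRST(α) \ {ε}) ∪ (FOLLOW(N) if α ⇒* ε).

Relevant sets:
  FIRST(L) = { 'n', 'num' }

For D:
  PREDICT(D → L) = { 'n', 'num' }
  PREDICT(D → d '-' Y) = { 'd' }
For L:
  PREDICT(L → num n n) = { 'num' }
  PREDICT(L → n) = { 'n' }
Y has a single production, so nothing to check there.

All predict sets are disjoint. The grammar IS LL(1).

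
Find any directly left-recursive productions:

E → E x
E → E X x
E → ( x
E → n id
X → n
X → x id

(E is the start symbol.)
E → E x: LEFT RECURSIVE (starts with E)
E → E X x: LEFT RECURSIVE (starts with E)
E → ( x: starts with '('
E → n id: starts with n
X → n: starts with n
X → x id: starts with x

The grammar has direct left recursion on: E.

Answer: Yes, E is left-recursive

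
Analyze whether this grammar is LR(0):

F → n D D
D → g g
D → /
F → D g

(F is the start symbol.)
Yes, the grammar is LR(0)

Augment with F' → F and build the canonical LR(0) collection (I0 = CLOSURE({[F' → . F]}), then GOTO on every symbol after a dot until no new states appear). It has 10 states:
  I0: { [D → . /], [D → . g g], [F → . D g], [F → . n D D], [F' → . F] }  — shift
  I1: { [D → / .] }  — reduce
  I2: { [F → D . g] }  — shift
  I3: { [F' → F .] }  — accept
  I4: { [D → g . g] }  — shift
  I5: { [D → . /], [D → . g g], [F → n . D D] }  — shift
  I6: { [D → . /], [D → . g g], [F → n D . D] }  — shift
  I7: { [F → n D D .] }  — reduce
  I8: { [D → g g .] }  — reduce
  I9: { [F → D g .] }  — reduce

Every state is either a pure shift/goto state or contains exactly one complete item and nothing to shift — no conflicts. The grammar is LR(0).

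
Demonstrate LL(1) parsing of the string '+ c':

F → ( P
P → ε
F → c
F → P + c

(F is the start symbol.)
LL(1) parsing maintains a stack (initially the start symbol over $) and the input. At each step: if the stack top is a terminal, match it against the current input token; if it is a non-terminal N, replace it with the RHS of M[N, lookahead] (the unique production whose predict set contains the lookahead).

Stack is shown with the top on the left.

Stack    Input  Action
----------------------
F $      + c $  output F → P + c
P + c $  + c $  output P → ε
+ c $    + c $  match '+'
c $      c $    match 'c'
$        $      accept

The string is accepted.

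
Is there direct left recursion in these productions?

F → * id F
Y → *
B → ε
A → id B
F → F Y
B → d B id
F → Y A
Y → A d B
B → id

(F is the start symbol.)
F → * id F: starts with '*'
Y → *: starts with '*'
B → ε: starts with ε
A → id B: starts with id
F → F Y: LEFT RECURSIVE (starts with F)
B → d B id: starts with d
F → Y A: starts with Y
Y → A d B: starts with A
B → id: starts with id

The grammar has direct left recursion on: F.

Answer: Yes, F is left-recursive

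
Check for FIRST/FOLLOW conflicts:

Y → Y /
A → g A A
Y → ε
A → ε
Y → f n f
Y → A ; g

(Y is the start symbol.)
Yes. Y → Y '/' with FOLLOW(Y) on { '/' }; A → g A A with FOLLOW(A) on { 'g' }

A FIRST/FOLLOW conflict occurs when a non-terminal N has a nullable alternative N → β (β ⇒* ε) and another alternative N → α with FIRST(α) ∩ FOLLOW(N) ≠ ∅: on such a lookahead the parser cannot decide between expanding α and letting N vanish via β.

Nullable non-terminals: A, Y.
FIRST sets used below: FIRST(Y) = { '/', ';', 'f', 'g', ε }, FIRST(A) = { 'g', ε }

A: nullable alternative(s) A → ε; FOLLOW(A) = { ';', 'g' }
  A → g A A: FIRST \ {ε} = { 'g' } — overlaps FOLLOW(A) on { 'g' }: CONFLICT
  A → ε: FIRST \ {ε} = { } — this is the only nullable alternative, skip

Y: nullable alternative(s) Y → ε; FOLLOW(Y) = { $, '/' }
  Y → Y /: FIRST \ {ε} = { '/', ';', 'f', 'g' } — overlaps FOLLOW(Y) on { '/' }: CONFLICT
  Y → ε: FIRST \ {ε} = { } — this is the only nullable alternative, skip
  Y → f n f: FIRST \ {ε} = { 'f' } — disjoint from FOLLOW(Y)
  Y → A ; g: FIRST \ {ε} = { ';', 'g' } — disjoint from FOLLOW(Y)

So the grammar has 2 FIRST/FOLLOW conflicts (marked CONFLICT above).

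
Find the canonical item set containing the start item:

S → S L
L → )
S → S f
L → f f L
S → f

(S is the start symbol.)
{ [S → . S L], [S → . S f], [S → . f], [S' → . S] }

First, augment the grammar with S' → S
I₀ = CLOSURE({ [S' → . S] }):
  [S' → . S] has the dot before S: add [S → . S L], [S → . S f], [S → . f]
No further items can be added.

I₀ = { [S → . S L], [S → . S f], [S → . f], [S' → . S] }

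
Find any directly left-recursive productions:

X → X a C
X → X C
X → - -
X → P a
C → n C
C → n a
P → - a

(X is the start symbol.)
Yes, X is left-recursive

Direct left recursion occurs when N → N α for some non-terminal N (the right-hand side begins with the left-hand side itself).

X → X a C: LEFT RECURSIVE (starts with X)
X → X C: LEFT RECURSIVE (starts with X)
X → - -: starts with '-'
X → P a: starts with P
C → n C: starts with n
C → n a: starts with n
P → - a: starts with '-'

The grammar has direct left recursion on: X.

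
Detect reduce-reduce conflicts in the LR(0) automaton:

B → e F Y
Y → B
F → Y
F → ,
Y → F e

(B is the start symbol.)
Yes — I8: [B → e F Y .] vs [F → Y .]

A reduce-reduce conflict occurs when an LR(0) state has two complete items [A → α .] and [B → β .] — both call for a reduction, and with no lookahead the parser cannot choose between them.

Augment with B' → B and build the canonical LR(0) collection (I0 = CLOSURE({[B' → . B]}), then GOTO on every symbol after a dot until no new states appear). It has 11 states:
  I0: { [B → . e F Y], [B' → . B] }  — shift
  I1: { [B' → B .] }  — accept
  I2: { [B → . e F Y], [B → e . F Y], [F → . ,], [F → . Y], [Y → . B], [Y → . F e] }  — shift
  I3: { [F → , .] }  — reduce
  I4: { [Y → B .] }  — reduce
  I5: { [B → . e F Y], [B → e F . Y], [F → . ,], [F → . Y], [Y → . B], [Y → . F e], [Y → F . e] }  — shift
  I6: { [F → Y .] }  — reduce
  I7: { [Y → F . e] }  — shift
  I8: { [B → e F Y .], [F → Y .] }  — 2 reduces
  I9: { [B → . e F Y], [B → e . F Y], [F → . ,], [F → . Y], [Y → . B], [Y → . F e], [Y → F e .] }  — shift, reduce
  I10: { [Y → F e .] }  — reduce

I8 contains complete items [B → e F Y .], [F → Y .] — reduce-reduce conflict.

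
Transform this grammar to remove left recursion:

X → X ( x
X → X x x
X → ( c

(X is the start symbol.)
X is directly left-recursive. The standard transformation for
  A → A α₁ | ... | A α_m | β₁ | ... | β_n
is
  A  → β₁ A' | ... | β_n A'
  A' → α₁ A' | ... | α_m A' | ε

X → ( c becomes X → ( c X'
X → X ( x becomes X' → ( x X'
X → X x x becomes X' → x x X'
Add X' → ε

Resulting grammar:
X → ( c X'
X' → ( x X'
X' → x x X'
X' → ε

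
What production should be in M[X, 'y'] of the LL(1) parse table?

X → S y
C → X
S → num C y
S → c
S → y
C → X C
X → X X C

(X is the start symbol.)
X → S y, X → X X C

To find M[X, 'y'], we find productions for X where 'y' is in the predict set (PREDICT(N → α) = (FIRST(α) \ {ε}) ∪ (FOLLOW(N) if α ⇒* ε)).

Relevant sets:
  FIRST(S) = { 'c', 'num', 'y' }
  FIRST(X) = { 'c', 'num', 'y' }

X → S y: PREDICT = { 'c', 'num', 'y' }
  'y' is in predict set, so this production goes in M[X, 'y']
X → X X C: PREDICT = { 'c', 'num', 'y' }
  'y' is in predict set, so this production goes in M[X, 'y']

M[X, 'y'] = X → S y, X → X X C  (a multiply-defined cell — the grammar is not LL(1))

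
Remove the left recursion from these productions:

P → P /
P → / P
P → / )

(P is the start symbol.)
P → / P P'
P → / ) P'
P' → / P'
P' → ε

P is directly left-recursive. The standard transformation for
  A → A α₁ | ... | A α_m | β₁ | ... | β_n
is
  A  → β₁ A' | ... | β_n A'
  A' → α₁ A' | ... | α_m A' | ε

P → / P becomes P → / P P'
P → / ) becomes P → / ) P'
P → P / becomes P' → / P'
Add P' → ε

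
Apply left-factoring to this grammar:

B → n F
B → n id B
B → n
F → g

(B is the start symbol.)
B → n B'
B' → F
B' → id B
B' → ε
F → g

Left-factoring transforms A → αβ₁ | αβ₂ into A → αA' and A' → β₁ | β₂
(α is the longest common prefix among the alternatives). Repeat until
no nonterminal has two alternatives with a common prefix.

Round 1: B has alternatives sharing prefix 'n'. Introduce B': B → n B'
  Add: B' → F
  Add: B' → id B
  Add: B' → ε

No remaining common prefixes — done.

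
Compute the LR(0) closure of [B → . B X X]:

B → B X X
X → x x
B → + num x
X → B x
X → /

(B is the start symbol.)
{ [B → . + num x], [B → . B X X] }

Start with: [B → . B X X]
  [B → . B X X] has the dot before B: add [B → . + num x]
No further items can be added.

CLOSURE = { [B → . + num x], [B → . B X X] }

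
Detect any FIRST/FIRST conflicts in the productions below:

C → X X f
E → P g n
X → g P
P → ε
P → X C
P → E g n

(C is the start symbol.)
Yes. P → X C / P → E g n on { 'g' }

FIRST sets of the non-terminals at (or reachable through a nullable prefix from) the front of some alternative:
  FIRST(X) = { 'g' }
  FIRST(E) = { 'g' }

Productions for P:
  P → ε: FIRST = { ε }
  P → X C: FIRST = { 'g' }
  P → E g n: FIRST = { 'g' }
C, E, X have only one production, so no FIRST/FIRST conflict is possible there.

Conflict for P: P → X C and P → E g n
  Overlap: { 'g' }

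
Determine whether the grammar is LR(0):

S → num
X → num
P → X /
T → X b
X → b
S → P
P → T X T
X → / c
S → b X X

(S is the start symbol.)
Augment with S' → S and build the canonical LR(0) collection (I0 = CLOSURE({[S' → . S]}), then GOTO on every symbol after a dot until no new states appear). It has 18 states:
  I0: { [P → . T X T], [P → . X /], [S → . P], [S → . b X X], [S → . num], [S' → . S], [T → . X b], [X → . / c], [X → . b], [X → . num] }  — shift
  I1: { [X → / . c] }  — shift
  I2: { [S → P .] }  — reduce
  I3: { [S' → S .] }  — accept
  I4: { [P → T . X T], [X → . / c], [X → . b], [X → . num] }  — shift
  I5: { [P → X . /], [T → X . b] }  — shift
  I6: { [S → b . X X], [X → . / c], [X → . b], [X → . num], [X → b .] }  — shift, reduce
  I7: { [S → num .], [X → num .] }  — 2 reduces
  I8: { [S → b X . X], [X → . / c], [X → . b], [X → . num] }  — shift
  I9: { [X → b .] }  — reduce
  I10: { [X → num .] }  — reduce
  I11: { [S → b X X .] }  — reduce
  I12: { [P → X / .] }  — reduce
  I13: { [T → X b .] }  — reduce
  I14: { [P → T X . T], [T → . X b], [X → . / c], [X → . b], [X → . num] }  — shift
  I15: { [P → T X T .] }  — reduce
  I16: { [T → X . b] }  — shift
  I17: { [X → / c .] }  — reduce

Conflict in state I6:
  Shift-reduce conflict between [X → b .] and [X → . / c]
So the grammar is NOT LR(0).

Answer: No. Shift-reduce conflict between [X → b .] and [X → . / c]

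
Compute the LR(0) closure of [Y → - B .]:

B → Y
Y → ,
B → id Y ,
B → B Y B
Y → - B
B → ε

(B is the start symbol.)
To compute CLOSURE, for each item [A → α.Bβ] where B is a non-terminal, add [B → .γ] for all productions B → γ; repeat for the newly added items until nothing changes.

Start with: [Y → - B .]
The dot is at the end, so nothing is added.

CLOSURE = { [Y → - B .] }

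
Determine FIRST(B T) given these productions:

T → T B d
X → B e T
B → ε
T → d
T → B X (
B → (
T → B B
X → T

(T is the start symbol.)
FIRST sets of the non-terminals involved (from the grammar, by fixed-point iteration):
  FIRST(B) = { '(', ε }
  FIRST(T) = { '(', 'd', 'e', ε }

To compute FIRST(B T), process the symbols left to right:
Symbol B is a non-terminal. Add FIRST(B) \ {ε} = { '(' }
B is nullable (ε ∈ FIRST(B)), continue to the next symbol.
Symbol T is a non-terminal. Add FIRST(T) \ {ε} = { '(', 'd', 'e' }
T is nullable (ε ∈ FIRST(T)), continue to the next symbol.
All symbols are nullable, so ε is in the result.
FIRST(B T) = { '(', 'd', 'e', ε }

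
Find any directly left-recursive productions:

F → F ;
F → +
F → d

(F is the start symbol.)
Yes, F is left-recursive

F → F ;: LEFT RECURSIVE (starts with F)
F → +: starts with '+'
F → d: starts with d

The grammar has direct left recursion on: F.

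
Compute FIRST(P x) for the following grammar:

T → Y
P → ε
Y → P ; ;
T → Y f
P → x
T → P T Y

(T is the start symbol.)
{ 'x' }

FIRST sets of the non-terminals involved (from the grammar, by fixed-point iteration):
  FIRST(P) = { 'x', ε }

To compute FIRST(P x), process the symbols left to right:
Symbol P is a non-terminal. Add FIRST(P) \ {ε} = { 'x' }
P is nullable (ε ∈ FIRST(P)), continue to the next symbol.
Symbol x is a terminal. Add 'x' and stop.
FIRST(P x) = { 'x' }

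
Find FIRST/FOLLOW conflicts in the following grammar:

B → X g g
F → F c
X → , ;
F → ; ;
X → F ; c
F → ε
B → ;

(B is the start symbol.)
Yes. F → F c with FOLLOW(F) on { ';', 'c' }; F → ';' ';' with FOLLOW(F) on { ';' }

A FIRST/FOLLOW conflict occurs when a non-terminal N has a nullable alternative N → β (β ⇒* ε) and another alternative N → α with FIRST(α) ∩ FOLLOW(N) ≠ ∅: on such a lookahead the parser cannot decide between expanding α and letting N vanish via β.

Nullable non-terminals: F.
FIRST sets used below: FIRST(F) = { ';', 'c', ε }

F: nullable alternative(s) F → ε; FOLLOW(F) = { ';', 'c' }
  F → F c: FIRST \ {ε} = { ';', 'c' } — overlaps FOLLOW(F) on { ';', 'c' }: CONFLICT
  F → ; ;: FIRST \ {ε} = { ';' } — overlaps FOLLOW(F) on { ';' }: CONFLICT
  F → ε: FIRST \ {ε} = { } — this is the only nullable alternative, skip

B, X have no nullable alternative, so no FIRST/FOLLOW check is needed there.

So the grammar has 2 FIRST/FOLLOW conflicts (marked CONFLICT above).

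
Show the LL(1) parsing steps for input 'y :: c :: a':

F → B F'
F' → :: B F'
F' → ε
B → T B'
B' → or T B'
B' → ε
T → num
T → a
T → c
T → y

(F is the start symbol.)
LL(1) parsing maintains a stack (initially the start symbol over $) and the input. At each step: if the stack top is a terminal, match it against the current input token; if it is a non-terminal N, replace it with the RHS of M[N, lookahead] (the unique production whose predict set contains the lookahead).

Stack is shown with the top on the left.

Stack      Input          Action
--------------------------------
F $        y :: c :: a $  output F → B F'
B F' $     y :: c :: a $  output B → T B'
T B' F' $  y :: c :: a $  output T → y
y B' F' $  y :: c :: a $  match 'y'
B' F' $    :: c :: a $    output B' → ε
F' $       :: c :: a $    output F' → :: B F'
:: B F' $  :: c :: a $    match '::'
B F' $     c :: a $       output B → T B'
T B' F' $  c :: a $       output T → c
c B' F' $  c :: a $       match 'c'
B' F' $    :: a $         output B' → ε
F' $       :: a $         output F' → :: B F'
:: B F' $  :: a $         match '::'
B F' $     a $            output B → T B'
T B' F' $  a $            output T → a
a B' F' $  a $            match 'a'
B' F' $    $              output B' → ε
F' $       $              output F' → ε
$          $              accept

The string is accepted.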